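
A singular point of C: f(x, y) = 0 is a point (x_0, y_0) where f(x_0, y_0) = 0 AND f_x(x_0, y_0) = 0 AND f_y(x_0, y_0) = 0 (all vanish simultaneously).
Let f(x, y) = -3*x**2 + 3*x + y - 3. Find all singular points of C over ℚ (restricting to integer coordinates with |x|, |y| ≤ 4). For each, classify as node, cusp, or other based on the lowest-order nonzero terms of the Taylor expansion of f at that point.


No singular points in the scanned grid; C is smooth there.

Compute partial derivatives:
  f_x = 3 - 6*x.
  f_y = 1.
f_y = 1 is a nonzero constant, so f_y never vanishes: no point (x, y) can satisfy f = f_x = f_y = 0. In particular no (x, y) ∈ {−4, ..., 4}² is singular; the curve is smooth.


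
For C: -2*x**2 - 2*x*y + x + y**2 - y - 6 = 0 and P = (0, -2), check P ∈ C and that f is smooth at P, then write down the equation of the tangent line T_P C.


Tangent line at P: 5*x - 5*y - 10 = 0.

Step 1: f(0, -2) = 0, so P lies on C.
Step 2: partial derivatives
  f_x(x, y) = -4*x - 2*y + 1, f_y(x, y) = -2*x + 2*y - 1.
  f_x(P) = 5, f_y(P) = -5 (gradient nonzero, so P is smooth).
Step 3: tangent line at P: 5·(x − 0) + -5·(y − -2) = 0.
Expanding: 5*x - 5*y - 10 = 0.


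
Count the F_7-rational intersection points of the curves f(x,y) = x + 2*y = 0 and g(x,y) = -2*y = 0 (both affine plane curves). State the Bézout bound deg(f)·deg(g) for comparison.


Common zeros: {(0, 0)}; count = 1; Bézout bound = 1.

deg(f) = 1, deg(g) = 1, so Bézout bound = 1.
Scan x ∈ F_7. For each x, list the y ∈ F_7 with f(x, y) ≡ 0 and those with g(x, y) ≡ 0 (mod 7); the common zeros in that column are the intersection.
  x = 0: f ≡ 0 at y ∈ {0}; g ≡ 0 at y ∈ {0}; common: {0}.
  x = 1: f ≡ 0 at y ∈ {3}; g ≡ 0 at y ∈ {0}; common: ∅.
  x = 2: f ≡ 0 at y ∈ {6}; g ≡ 0 at y ∈ {0}; common: ∅.
  x = 3: f ≡ 0 at y ∈ {2}; g ≡ 0 at y ∈ {0}; common: ∅.
  x = 4: f ≡ 0 at y ∈ {5}; g ≡ 0 at y ∈ {0}; common: ∅.
  x = 5: f ≡ 0 at y ∈ {1}; g ≡ 0 at y ∈ {0}; common: ∅.
  x = 6: f ≡ 0 at y ∈ {4}; g ≡ 0 at y ∈ {0}; common: ∅.
Collecting: common zeros = {(0, 0)}, so the count is 1.
Comparison with the Bézout bound: 1 ≤ 1 = deg(f)·deg(g), as expected for curves with no common component (the bound is attained).


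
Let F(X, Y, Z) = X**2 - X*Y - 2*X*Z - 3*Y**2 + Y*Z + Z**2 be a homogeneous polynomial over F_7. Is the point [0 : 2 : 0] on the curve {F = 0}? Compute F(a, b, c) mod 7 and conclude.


F(0,2,0) ≡ 2 (mod 7); P is NOT on the curve.

Evaluate F(0, 2, 0) term-by-term (mod 7).
  X**2 ↦ 1·0·1·1 = 0
  -X*Y ↦ -1·0·2·1 = 0
  -2*X*Z ↦ -2·0·1·0 = 0
  -3*Y**2 ↦ -3·1·4·1 = -12
  Y*Z ↦ 1·1·2·0 = 0
  Z**2 ↦ 1·1·1·0 = 0
Sum: F(0, 2, 0) = (0) + (0) + (0) + (-12) + (0) + (0) = -12.
Reducing mod 7: -12 ≡ 2 (mod 7).
Since F(a, b, c) ≡ 2 ≠ 0 (mod 7), P does NOT lie on the curve.


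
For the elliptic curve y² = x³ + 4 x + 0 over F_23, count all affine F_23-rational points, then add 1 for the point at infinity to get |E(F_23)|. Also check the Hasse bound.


Affine points = {(0, 0), (2, 4), (2, 19), (3, 4), (3, 19), (7, 7), (7, 16), (9, 11), (9, 12), (11, 8), (11, 15), (13, 8), (13, 15), (15, 10), (15, 13), (17, 6), (17, 17), (18, 4), (18, 19), (19, 9), (19, 14), (22, 8), (22, 15)}; affine count = 23; |E(F_23)| = 24.

Discriminant check: Δ ∝ 4a³ + 27b² = 4·4³ + 27·0² = 4·64 + 27·0 ≡ 3 (mod 23). Nonzero ⇒ E is nonsingular.
For each x ∈ F_23, compute rhs = x³ + 4·x + 0 mod 23, then count y ∈ F_23 with y² ≡ rhs.
  x = 0: rhs = 0, matching y values: 0 (1 points).
  x = 1: rhs = 5, matching y values: none (0 points).
  x = 2: rhs = 16, matching y values: 4, 19 (2 points).
  x = 3: rhs = 16, matching y values: 4, 19 (2 points).
  x = 4: rhs = 11, matching y values: none (0 points).
  x = 5: rhs = 7, matching y values: none (0 points).
  x = 6: rhs = 10, matching y values: none (0 points).
  x = 7: rhs = 3, matching y values: 7, 16 (2 points).
  x = 8: rhs = 15, matching y values: none (0 points).
  x = 9: rhs = 6, matching y values: 11, 12 (2 points).
  x = 10: rhs = 5, matching y values: none (0 points).
  x = 11: rhs = 18, matching y values: 8, 15 (2 points).
  x = 12: rhs = 5, matching y values: none (0 points).
  x = 13: rhs = 18, matching y values: 8, 15 (2 points).
  x = 14: rhs = 17, matching y values: none (0 points).
  x = 15: rhs = 8, matching y values: 10, 13 (2 points).
  x = 16: rhs = 20, matching y values: none (0 points).
  x = 17: rhs = 13, matching y values: 6, 17 (2 points).
  x = 18: rhs = 16, matching y values: 4, 19 (2 points).
  x = 19: rhs = 12, matching y values: 9, 14 (2 points).
  x = 20: rhs = 7, matching y values: none (0 points).
  x = 21: rhs = 7, matching y values: none (0 points).
  x = 22: rhs = 18, matching y values: 8, 15 (2 points).
Total affine count: 23.
Full point count |E(F_23)| = 23 + 1 = 24.
Hasse bound: |24 − (23+1)| = |0| = 0 ≤ 2√23 ≈ 9.5917 ✓.


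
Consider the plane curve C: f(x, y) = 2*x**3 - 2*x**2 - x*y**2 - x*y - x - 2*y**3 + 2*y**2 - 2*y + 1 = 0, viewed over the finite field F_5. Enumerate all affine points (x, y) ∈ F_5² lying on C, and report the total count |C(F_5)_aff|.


Affine F_5-points: {(1, 0), (3, 4)}; count = 2.

For each of the 25 pairs (x, y) ∈ F_5², evaluate f(x, y) mod 5. Record the zeros.
  x = 0: [0↦1, 1↦4, 2↦4, 3↦4, 4↦2]  zeros at y ∈ ∅
  x = 1: [0↦0, 1↦1, 2↦2, 3↦1, 4↦1]  zeros at y ∈ {0}
  x = 2: [0↦2, 1↦1, 2↦3, 3↦1, 4↦3]  zeros at y ∈ ∅
  x = 3: [0↦4, 1↦1, 2↦4, 3↦1, 4↦0]  zeros at y ∈ {4}
  x = 4: [0↦3, 1↦3, 2↦2, 3↦3, 4↦4]  zeros at y ∈ ∅
Collecting zeros: affine points = {(1, 0), (3, 4)}.
Total count |C(F_5)_aff| = 2.


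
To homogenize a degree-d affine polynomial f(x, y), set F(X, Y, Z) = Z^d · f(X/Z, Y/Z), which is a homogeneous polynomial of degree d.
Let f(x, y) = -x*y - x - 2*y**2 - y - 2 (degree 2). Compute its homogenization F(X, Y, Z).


F(X, Y, Z) = -X*Y - X*Z - 2*Y**2 - Y*Z - 2*Z**2

deg(f) = 2.
Substitute x = X/Z, y = Y/Z into f, then multiply by Z^2.
  monomial -1·x^1·y^1 ↦ -1·X^1·Y^1·Z^0.
  monomial -1·x^1·y^0 ↦ -1·X^1·Y^0·Z^1.
  monomial -2·x^0·y^2 ↦ -2·X^0·Y^2·Z^0.
  monomial -1·x^0·y^1 ↦ -1·X^0·Y^1·Z^1.
  monomial -2·x^0·y^0 ↦ -2·X^0·Y^0·Z^2.
Collecting: F(X, Y, Z) = -X*Y - X*Z - 2*Y**2 - Y*Z - 2*Z**2.


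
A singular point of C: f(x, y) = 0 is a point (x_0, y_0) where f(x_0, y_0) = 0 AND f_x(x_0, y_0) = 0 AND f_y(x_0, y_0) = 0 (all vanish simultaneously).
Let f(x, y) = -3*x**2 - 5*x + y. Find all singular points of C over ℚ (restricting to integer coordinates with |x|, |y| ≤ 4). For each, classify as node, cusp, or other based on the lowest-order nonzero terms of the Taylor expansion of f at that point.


No singular points in the scanned grid; C is smooth there.

Compute partial derivatives:
  f_x = -6*x - 5.
  f_y = 1.
f_y = 1 is a nonzero constant, so f_y never vanishes: no point (x, y) can satisfy f = f_x = f_y = 0. In particular no (x, y) ∈ {−4, ..., 4}² is singular; the curve is smooth.


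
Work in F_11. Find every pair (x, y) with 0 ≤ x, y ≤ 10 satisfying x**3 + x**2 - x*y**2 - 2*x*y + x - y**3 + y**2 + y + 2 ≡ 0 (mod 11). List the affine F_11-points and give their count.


Affine F_11-points: {(0, 2), (2, 1), (3, 1), (4, 3), (5, 1), (6, 8), (8, 3), (9, 3), (9, 4), (9, 7), (10, 9)}; count = 11.

For each of the 121 pairs (x, y) ∈ F_11², evaluate f(x, y) mod 11. Record the zeros.
  x = 0: [0↦2, 1↦3, 2↦0, 3↦9, 4↦2, 5↦6, 6↦4, 7↦1, 8↦2, 9↦1, 10↦3]  zeros at y ∈ {2}
  x = 1: [0↦5, 1↦3, 2↦6, 3↦8, 4↦3, 5↦7, 6↦3, 7↦7, 8↦2, 9↦4, 10↦7]  zeros at y ∈ ∅
  x = 2: [0↦5, 1↦0, 2↦9, 3↦4, 4↦1, 5↦5, 6↦10, 7↦10, 8↦10, 9↦4, 10↦8]  zeros at y ∈ {1}
  x = 3: [0↦8, 1↦0, 2↦4, 3↦3, 4↦2, 5↦6, 6↦9, 7↦5, 8↦10, 9↦7, 10↦1]  zeros at y ∈ {1}
  x = 4: [0↦9, 1↦9, 2↦8, 3↦0, 4↦1, 5↦5, 6↦6, 7↦9, 8↦8, 9↦8, 10↦3]  zeros at y ∈ {3}
  x = 5: [0↦3, 1↦0, 2↦5, 3↦1, 4↦4, 5↦8, 6↦7, 7↦6, 8↦10, 9↦2, 10↦9]  zeros at y ∈ {1}
  x = 6: [0↦7, 1↦1, 2↦1, 3↦1, 4↦6, 5↦10, 6↦7, 7↦2, 8↦0, 9↦6, 10↦3]  zeros at y ∈ {8}
  x = 7: [0↦5, 1↦7, 2↦2, 3↦6, 4↦2, 5↦6, 6↦1, 7↦3, 8↦6, 9↦4, 10↦2]  zeros at y ∈ ∅
  x = 8: [0↦3, 1↦2, 2↦3, 3↦0, 4↦9, 5↦2, 6↦6, 7↦4, 8↦1, 9↦2, 10↦1]  zeros at y ∈ {3}
  x = 9: [0↦7, 1↦3, 2↦10, 3↦0, 4↦0, 5↦4, 6↦6, 7↦0, 8↦2, 9↦6, 10↦6]  zeros at y ∈ {3, 4, 7}
  x = 10: [0↦1, 1↦5, 2↦7, 3↦1, 4↦3, 5↦7, 6↦7, 7↦8, 8↦4, 9↦0, 10↦1]  zeros at y ∈ {9}
Collecting zeros: affine points = {(0, 2), (2, 1), (3, 1), (4, 3), (5, 1), (6, 8), (8, 3), (9, 3), (9, 4), (9, 7), (10, 9)}.
Total count |C(F_11)_aff| = 11.


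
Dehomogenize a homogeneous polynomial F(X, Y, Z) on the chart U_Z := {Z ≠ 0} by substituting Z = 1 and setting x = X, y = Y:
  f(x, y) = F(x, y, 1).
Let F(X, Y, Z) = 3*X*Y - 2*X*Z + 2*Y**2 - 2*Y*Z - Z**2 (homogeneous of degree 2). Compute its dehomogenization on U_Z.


f(x, y) = 3*x*y - 2*x + 2*y**2 - 2*y - 1

On U_Z we set Z = 1. Each monomial c·X^i·Y^j·Z^k in F becomes c·x^i·y^j·1^k = c·x^i·y^j.
Substituting Z = 1: F(X, Y, 1) = 3*x*y - 2*x + 2*y**2 - 2*y - 1.
Note: deg(f) ≤ deg(F) = 2; strict inequality happens when F is divisible by Z (lost terms).


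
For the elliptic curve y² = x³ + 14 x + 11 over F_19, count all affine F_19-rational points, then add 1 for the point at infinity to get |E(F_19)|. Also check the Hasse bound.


Affine points = {(0, 7), (0, 12), (1, 8), (1, 11), (2, 3), (2, 16), (3, 2), (3, 17), (4, 6), (4, 13), (5, 4), (5, 15), (6, 8), (6, 11), (9, 7), (9, 12), (10, 7), (10, 12), (12, 8), (12, 11), (14, 5), (14, 14), (15, 9), (15, 10)}; affine count = 24; |E(F_19)| = 25.

Discriminant check: Δ ∝ 4a³ + 27b² = 4·14³ + 27·11² = 4·2744 + 27·121 ≡ 12 (mod 19). Nonzero ⇒ E is nonsingular.
For each x ∈ F_19, compute rhs = x³ + 14·x + 11 mod 19, then count y ∈ F_19 with y² ≡ rhs.
  x = 0: rhs = 11, matching y values: 7, 12 (2 points).
  x = 1: rhs = 7, matching y values: 8, 11 (2 points).
  x = 2: rhs = 9, matching y values: 3, 16 (2 points).
  x = 3: rhs = 4, matching y values: 2, 17 (2 points).
  x = 4: rhs = 17, matching y values: 6, 13 (2 points).
  x = 5: rhs = 16, matching y values: 4, 15 (2 points).
  x = 6: rhs = 7, matching y values: 8, 11 (2 points).
  x = 7: rhs = 15, matching y values: none (0 points).
  x = 8: rhs = 8, matching y values: none (0 points).
  x = 9: rhs = 11, matching y values: 7, 12 (2 points).
  x = 10: rhs = 11, matching y values: 7, 12 (2 points).
  x = 11: rhs = 14, matching y values: none (0 points).
  x = 12: rhs = 7, matching y values: 8, 11 (2 points).
  x = 13: rhs = 15, matching y values: none (0 points).
  x = 14: rhs = 6, matching y values: 5, 14 (2 points).
  x = 15: rhs = 5, matching y values: 9, 10 (2 points).
  x = 16: rhs = 18, matching y values: none (0 points).
  x = 17: rhs = 13, matching y values: none (0 points).
  x = 18: rhs = 15, matching y values: none (0 points).
Total affine count: 24.
Full point count |E(F_19)| = 24 + 1 = 25.
Hasse bound: |25 − (19+1)| = |5| = 5 ≤ 2√19 ≈ 8.7178 ✓.


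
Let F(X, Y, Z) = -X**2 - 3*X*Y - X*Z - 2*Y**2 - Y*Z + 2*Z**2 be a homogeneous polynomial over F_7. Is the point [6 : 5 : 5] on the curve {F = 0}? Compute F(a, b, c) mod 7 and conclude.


F(6,5,5) ≡ 1 (mod 7); P is NOT on the curve.

Evaluate F(6, 5, 5) term-by-term (mod 7).
  -X**2 ↦ -1·36·1·1 = -36
  -3*X*Y ↦ -3·6·5·1 = -90
  -X*Z ↦ -1·6·1·5 = -30
  -2*Y**2 ↦ -2·1·25·1 = -50
  -Y*Z ↦ -1·1·5·5 = -25
  2*Z**2 ↦ 2·1·1·25 = 50
Sum: F(6, 5, 5) = (-36) + (-90) + (-30) + (-50) + (-25) + (50) = -181.
Reducing mod 7: -181 ≡ 1 (mod 7).
Since F(a, b, c) ≡ 1 ≠ 0 (mod 7), P does NOT lie on the curve.


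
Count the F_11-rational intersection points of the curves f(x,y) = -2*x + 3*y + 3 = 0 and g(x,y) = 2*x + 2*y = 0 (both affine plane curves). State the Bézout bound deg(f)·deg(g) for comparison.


Common zeros: {(5, 6)}; count = 1; Bézout bound = 1.

deg(f) = 1, deg(g) = 1, so Bézout bound = 1.
Scan x ∈ F_11. For each x, list the y ∈ F_11 with f(x, y) ≡ 0 and those with g(x, y) ≡ 0 (mod 11); the common zeros in that column are the intersection.
  x = 0: f ≡ 0 at y ∈ {10}; g ≡ 0 at y ∈ {0}; common: ∅.
  x = 1: f ≡ 0 at y ∈ {7}; g ≡ 0 at y ∈ {10}; common: ∅.
  x = 2: f ≡ 0 at y ∈ {4}; g ≡ 0 at y ∈ {9}; common: ∅.
  x = 3: f ≡ 0 at y ∈ {1}; g ≡ 0 at y ∈ {8}; common: ∅.
  x = 4: f ≡ 0 at y ∈ {9}; g ≡ 0 at y ∈ {7}; common: ∅.
  x = 5: f ≡ 0 at y ∈ {6}; g ≡ 0 at y ∈ {6}; common: {6}.
  x = 6: f ≡ 0 at y ∈ {3}; g ≡ 0 at y ∈ {5}; common: ∅.
  x = 7: f ≡ 0 at y ∈ {0}; g ≡ 0 at y ∈ {4}; common: ∅.
  x = 8: f ≡ 0 at y ∈ {8}; g ≡ 0 at y ∈ {3}; common: ∅.
  x = 9: f ≡ 0 at y ∈ {5}; g ≡ 0 at y ∈ {2}; common: ∅.
  x = 10: f ≡ 0 at y ∈ {2}; g ≡ 0 at y ∈ {1}; common: ∅.
Collecting: common zeros = {(5, 6)}, so the count is 1.
Comparison with the Bézout bound: 1 ≤ 1 = deg(f)·deg(g), as expected for curves with no common component (the bound is attained).


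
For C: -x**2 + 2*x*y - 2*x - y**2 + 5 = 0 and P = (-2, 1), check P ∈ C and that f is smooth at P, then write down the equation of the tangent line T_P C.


Tangent line at P: 4*x - 6*y + 14 = 0.

Step 1: f(-2, 1) = 0, so P lies on C.
Step 2: partial derivatives
  f_x(x, y) = -2*x + 2*y - 2, f_y(x, y) = 2*x - 2*y.
  f_x(P) = 4, f_y(P) = -6 (gradient nonzero, so P is smooth).
Step 3: tangent line at P: 4·(x − -2) + -6·(y − 1) = 0.
Expanding: 4*x - 6*y + 14 = 0.


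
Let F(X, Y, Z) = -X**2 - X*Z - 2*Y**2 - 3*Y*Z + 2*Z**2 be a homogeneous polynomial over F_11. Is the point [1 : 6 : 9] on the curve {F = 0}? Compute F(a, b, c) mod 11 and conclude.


F(1,6,9) ≡ 6 (mod 11); P is NOT on the curve.

Evaluate F(1, 6, 9) term-by-term (mod 11).
  -X**2 ↦ -1·1·1·1 = -1
  -X*Z ↦ -1·1·1·9 = -9
  -2*Y**2 ↦ -2·1·36·1 = -72
  -3*Y*Z ↦ -3·1·6·9 = -162
  2*Z**2 ↦ 2·1·1·81 = 162
Sum: F(1, 6, 9) = (-1) + (-9) + (-72) + (-162) + (162) = -82.
Reducing mod 11: -82 ≡ 6 (mod 11).
Since F(a, b, c) ≡ 6 ≠ 0 (mod 11), P does NOT lie on the curve.


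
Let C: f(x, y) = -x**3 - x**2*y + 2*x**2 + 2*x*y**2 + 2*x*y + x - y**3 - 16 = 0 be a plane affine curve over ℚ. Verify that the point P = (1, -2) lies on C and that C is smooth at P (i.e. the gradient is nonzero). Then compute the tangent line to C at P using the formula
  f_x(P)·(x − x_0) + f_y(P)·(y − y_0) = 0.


Tangent line at P: 10*x - 19*y - 48 = 0.

Step 1: f(1, -2) = 0, so P lies on C.
Step 2: partial derivatives
  f_x(x, y) = -3*x**2 - 2*x*y + 4*x + 2*y**2 + 2*y + 1, f_y(x, y) = -x**2 + 4*x*y + 2*x - 3*y**2.
  f_x(P) = 10, f_y(P) = -19 (gradient nonzero, so P is smooth).
Step 3: tangent line at P: 10·(x − 1) + -19·(y − -2) = 0.
Expanding: 10*x - 19*y - 48 = 0.


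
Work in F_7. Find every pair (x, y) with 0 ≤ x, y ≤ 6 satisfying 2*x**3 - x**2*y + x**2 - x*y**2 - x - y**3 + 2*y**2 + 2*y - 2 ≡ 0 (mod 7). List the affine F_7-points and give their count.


Affine F_7-points: {(1, 0), (2, 4), (2, 5), (3, 1), (4, 4), (6, 4)}; count = 6.

For each of the 49 pairs (x, y) ∈ F_7², evaluate f(x, y) mod 7. Record the zeros.
  x = 0: [0↦5, 1↦1, 2↦2, 3↦2, 4↦2, 5↦3, 6↦6]  zeros at y ∈ ∅
  x = 1: [0↦0, 1↦1, 2↦5, 3↦6, 4↦5, 5↦3, 6↦1]  zeros at y ∈ {0}
  x = 2: [0↦2, 1↦6, 2↦4, 3↦4, 4↦0, 5↦0, 6↦5]  zeros at y ∈ {4, 5}
  x = 3: [0↦2, 1↦0, 2↦4, 3↦1, 4↦6, 5↦6, 6↦2]  zeros at y ∈ {1}
  x = 4: [0↦5, 1↦2, 2↦3, 3↦2, 4↦0, 5↦5, 6↦4]  zeros at y ∈ {4}
  x = 5: [0↦2, 1↦3, 2↦6, 3↦5, 4↦1, 5↦2, 6↦2]  zeros at y ∈ ∅
  x = 6: [0↦5, 1↦1, 2↦4, 3↦1, 4↦0, 5↦2, 6↦1]  zeros at y ∈ {4}
Collecting zeros: affine points = {(1, 0), (2, 4), (2, 5), (3, 1), (4, 4), (6, 4)}.
Total count |C(F_7)_aff| = 6.


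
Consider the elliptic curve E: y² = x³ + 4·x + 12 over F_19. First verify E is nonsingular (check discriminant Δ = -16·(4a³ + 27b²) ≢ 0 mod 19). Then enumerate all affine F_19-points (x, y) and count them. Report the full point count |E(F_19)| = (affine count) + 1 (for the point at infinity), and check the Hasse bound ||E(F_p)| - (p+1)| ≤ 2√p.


Affine points = {(1, 6), (1, 13), (2, 3), (2, 16), (4, 4), (4, 15), (5, 9), (5, 10), (6, 9), (6, 10), (8, 9), (8, 10), (9, 6), (9, 13), (10, 8), (10, 11), (11, 0), (13, 0), (14, 0), (16, 7), (16, 12), (18, 8), (18, 11)}; affine count = 23; |E(F_19)| = 24.

Discriminant check: Δ ∝ 4a³ + 27b² = 4·4³ + 27·12² = 4·64 + 27·144 ≡ 2 (mod 19). Nonzero ⇒ E is nonsingular.
For each x ∈ F_19, compute rhs = x³ + 4·x + 12 mod 19, then count y ∈ F_19 with y² ≡ rhs.
  x = 0: rhs = 12, matching y values: none (0 points).
  x = 1: rhs = 17, matching y values: 6, 13 (2 points).
  x = 2: rhs = 9, matching y values: 3, 16 (2 points).
  x = 3: rhs = 13, matching y values: none (0 points).
  x = 4: rhs = 16, matching y values: 4, 15 (2 points).
  x = 5: rhs = 5, matching y values: 9, 10 (2 points).
  x = 6: rhs = 5, matching y values: 9, 10 (2 points).
  x = 7: rhs = 3, matching y values: none (0 points).
  x = 8: rhs = 5, matching y values: 9, 10 (2 points).
  x = 9: rhs = 17, matching y values: 6, 13 (2 points).
  x = 10: rhs = 7, matching y values: 8, 11 (2 points).
  x = 11: rhs = 0, matching y values: 0 (1 points).
  x = 12: rhs = 2, matching y values: none (0 points).
  x = 13: rhs = 0, matching y values: 0 (1 points).
  x = 14: rhs = 0, matching y values: 0 (1 points).
  x = 15: rhs = 8, matching y values: none (0 points).
  x = 16: rhs = 11, matching y values: 7, 12 (2 points).
  x = 17: rhs = 15, matching y values: none (0 points).
  x = 18: rhs = 7, matching y values: 8, 11 (2 points).
Total affine count: 23.
Full point count |E(F_19)| = 23 + 1 = 24.
Hasse bound: |24 − (19+1)| = |4| = 4 ≤ 2√19 ≈ 8.7178 ✓.


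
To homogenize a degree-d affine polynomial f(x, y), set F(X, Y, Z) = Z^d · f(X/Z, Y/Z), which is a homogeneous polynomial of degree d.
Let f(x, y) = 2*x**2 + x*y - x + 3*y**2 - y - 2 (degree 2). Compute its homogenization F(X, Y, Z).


F(X, Y, Z) = 2*X**2 + X*Y - X*Z + 3*Y**2 - Y*Z - 2*Z**2

deg(f) = 2.
Substitute x = X/Z, y = Y/Z into f, then multiply by Z^2.
  monomial 2·x^2·y^0 ↦ 2·X^2·Y^0·Z^0.
  monomial 1·x^1·y^1 ↦ 1·X^1·Y^1·Z^0.
  monomial -1·x^1·y^0 ↦ -1·X^1·Y^0·Z^1.
  monomial 3·x^0·y^2 ↦ 3·X^0·Y^2·Z^0.
  monomial -1·x^0·y^1 ↦ -1·X^0·Y^1·Z^1.
  monomial -2·x^0·y^0 ↦ -2·X^0·Y^0·Z^2.
Collecting: F(X, Y, Z) = 2*X**2 + X*Y - X*Z + 3*Y**2 - Y*Z - 2*Z**2.


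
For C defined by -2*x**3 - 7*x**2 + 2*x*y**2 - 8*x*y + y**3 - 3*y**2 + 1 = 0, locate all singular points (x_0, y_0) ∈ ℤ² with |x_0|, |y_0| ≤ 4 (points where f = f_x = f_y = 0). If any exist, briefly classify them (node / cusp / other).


Singular points: {(-1, 2)}; classification: node.

Compute partial derivatives:
  f_x = -6*x**2 - 14*x + 2*y**2 - 8*y.
  f_y = 4*x*y - 8*x + 3*y**2 - 6*y.
Scan x_0 ∈ {−4, ..., 4}. For each x_0, f_y(x_0, y) is a polynomial in y; find its integer roots y ∈ {−4, ..., 4}, then test f_x and f at those candidates.
  x = -4: f_y(-4, y) = 3*y**2 - 22*y + 32; vanishes at y ∈ {2}. (-4, 2): f_x = -48 ≠ 0.
  x = -3: f_y(-3, y) = 3*y**2 - 18*y + 24; vanishes at y ∈ {2, 4}. (-3, 2): f_x = -20 ≠ 0; (-3, 4): f_x = -12 ≠ 0.
  x = -2: f_y(-2, y) = 3*y**2 - 14*y + 16; vanishes at y ∈ {2}. (-2, 2): f_x = -4 ≠ 0.
  x = -1: f_y(-1, y) = 3*y**2 - 10*y + 8; vanishes at y ∈ {2}. (-1, 2): f_x = 0, f = 0 — SINGULAR.
  x = 0: f_y(0, y) = 3*y**2 - 6*y; vanishes at y ∈ {0, 2}. (0, 0): f_x = 0 but f = 1 ≠ 0; (0, 2): f_x = -8 ≠ 0.
  x = 1: f_y(1, y) = 3*y**2 - 2*y - 8; vanishes at y ∈ {2}. (1, 2): f_x = -28 ≠ 0.
  x = 2: f_y(2, y) = 3*y**2 + 2*y - 16; vanishes at y ∈ {2}. (2, 2): f_x = -60 ≠ 0.
  x = 3: f_y(3, y) = 3*y**2 + 6*y - 24; vanishes at y ∈ {-4, 2}. (3, -4): f_x = -32 ≠ 0; (3, 2): f_x = -104 ≠ 0.
  x = 4: f_y(4, y) = 3*y**2 + 10*y - 32; vanishes at y ∈ {2}. (4, 2): f_x = -160 ≠ 0.
Only singular point on the grid: (-1, 2).
Classify: substitute x = -1 + u, y = 2 + v and expand: f = -2*u**3 - u**2 + 2*u*v**2 + v**3 + v**2.
No constant or linear terms (consistent with a singular point). Quadratic part: -u**2 + v**2. Cubic part: -2*u**3 + 2*u*v**2 + v**3.
The quadratic part v**2 - u**2 = (v − u)(v + u) splits into two distinct linear factors, so there are two distinct tangent lines y − 2 = ±(x − -1) — this is a node (ordinary double point).
Classification: node.


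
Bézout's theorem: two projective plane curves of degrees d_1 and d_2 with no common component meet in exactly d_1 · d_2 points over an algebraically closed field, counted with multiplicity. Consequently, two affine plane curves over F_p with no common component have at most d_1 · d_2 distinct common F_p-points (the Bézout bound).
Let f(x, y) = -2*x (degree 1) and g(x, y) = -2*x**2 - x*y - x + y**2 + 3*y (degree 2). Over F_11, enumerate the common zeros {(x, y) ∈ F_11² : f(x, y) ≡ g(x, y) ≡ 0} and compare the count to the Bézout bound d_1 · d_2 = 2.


Common zeros: {(0, 0), (0, 8)}; count = 2; Bézout bound = 2.

deg(f) = 1, deg(g) = 2, so Bézout bound = 2.
Scan x ∈ F_11. For each x, list the y ∈ F_11 with f(x, y) ≡ 0 and those with g(x, y) ≡ 0 (mod 11); the common zeros in that column are the intersection.
  x = 0: f ≡ 0 at y ∈ {0, 1, 2, 3, 4, 5, 6, 7, 8, 9, 10}; g ≡ 0 at y ∈ {0, 8}; common: {0, 8}.
  x = 1: f ≡ 0 at y ∈ ∅; g ≡ 0 at y ∈ {1, 8}; common: ∅.
  x = 2: f ≡ 0 at y ∈ ∅; g ≡ 0 at y ∈ ∅; common: ∅.
  x = 3: f ≡ 0 at y ∈ ∅; g ≡ 0 at y ∈ ∅; common: ∅.
  x = 4: f ≡ 0 at y ∈ ∅; g ≡ 0 at y ∈ ∅; common: ∅.
  x = 5: f ≡ 0 at y ∈ ∅; g ≡ 0 at y ∈ {0, 2}; common: ∅.
  x = 6: f ≡ 0 at y ∈ ∅; g ≡ 0 at y ∈ ∅; common: ∅.
  x = 7: f ≡ 0 at y ∈ ∅; g ≡ 0 at y ∈ ∅; common: ∅.
  x = 8: f ≡ 0 at y ∈ ∅; g ≡ 0 at y ∈ ∅; common: ∅.
  x = 9: f ≡ 0 at y ∈ ∅; g ≡ 0 at y ∈ {1, 5}; common: ∅.
  x = 10: f ≡ 0 at y ∈ ∅; g ≡ 0 at y ∈ {2, 5}; common: ∅.
Collecting: common zeros = {(0, 0), (0, 8)}, so the count is 2.
Comparison with the Bézout bound: 2 ≤ 2 = deg(f)·deg(g), as expected for curves with no common component (the bound is attained).


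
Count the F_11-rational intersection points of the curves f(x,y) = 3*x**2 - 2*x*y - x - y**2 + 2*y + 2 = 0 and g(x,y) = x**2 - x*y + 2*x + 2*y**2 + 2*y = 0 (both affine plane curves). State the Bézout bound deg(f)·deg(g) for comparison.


Common zeros: {(9, 9)}; count = 1; Bézout bound = 4.

deg(f) = 2, deg(g) = 2, so Bézout bound = 4.
Scan x ∈ F_11. For each x, list the y ∈ F_11 with f(x, y) ≡ 0 and those with g(x, y) ≡ 0 (mod 11); the common zeros in that column are the intersection.
  x = 0: f ≡ 0 at y ∈ {6, 7}; g ≡ 0 at y ∈ {0, 10}; common: ∅.
  x = 1: f ≡ 0 at y ∈ {2, 9}; g ≡ 0 at y ∈ ∅; common: ∅.
  x = 2: f ≡ 0 at y ∈ ∅; g ≡ 0 at y ∈ ∅; common: ∅.
  x = 3: f ≡ 0 at y ∈ ∅; g ≡ 0 at y ∈ ∅; common: ∅.
  x = 4: f ≡ 0 at y ∈ {8}; g ≡ 0 at y ∈ ∅; common: ∅.
  x = 5: f ≡ 0 at y ∈ {7}; g ≡ 0 at y ∈ {3, 4}; common: ∅.
  x = 6: f ≡ 0 at y ∈ ∅; g ≡ 0 at y ∈ ∅; common: ∅.
  x = 7: f ≡ 0 at y ∈ ∅; g ≡ 0 at y ∈ {3, 5}; common: ∅.
  x = 8: f ≡ 0 at y ∈ {2, 6}; g ≡ 0 at y ∈ {4, 10}; common: ∅.
  x = 9: f ≡ 0 at y ∈ {8, 9}; g ≡ 0 at y ∈ {0, 9}; common: {9}.
  x = 10: f ≡ 0 at y ∈ ∅; g ≡ 0 at y ∈ ∅; common: ∅.
Collecting: common zeros = {(9, 9)}, so the count is 1.
Comparison with the Bézout bound: 1 ≤ 4 = deg(f)·deg(g), as expected for curves with no common component (the affine F_11-count falls short of the bound because intersections may lie at infinity, over extension fields, or carry multiplicity).


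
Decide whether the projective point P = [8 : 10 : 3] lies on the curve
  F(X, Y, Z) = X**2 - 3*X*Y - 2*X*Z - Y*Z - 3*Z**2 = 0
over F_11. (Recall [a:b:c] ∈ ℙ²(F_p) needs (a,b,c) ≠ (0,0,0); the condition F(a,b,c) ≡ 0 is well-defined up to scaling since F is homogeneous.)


F(8,10,3) ≡ 5 (mod 11); P is NOT on the curve.

Evaluate F(8, 10, 3) term-by-term (mod 11).
  X**2 ↦ 1·64·1·1 = 64
  -3*X*Y ↦ -3·8·10·1 = -240
  -2*X*Z ↦ -2·8·1·3 = -48
  -Y*Z ↦ -1·1·10·3 = -30
  -3*Z**2 ↦ -3·1·1·9 = -27
Sum: F(8, 10, 3) = (64) + (-240) + (-48) + (-30) + (-27) = -281.
Reducing mod 11: -281 ≡ 5 (mod 11).
Since F(a, b, c) ≡ 5 ≠ 0 (mod 11), P does NOT lie on the curve.


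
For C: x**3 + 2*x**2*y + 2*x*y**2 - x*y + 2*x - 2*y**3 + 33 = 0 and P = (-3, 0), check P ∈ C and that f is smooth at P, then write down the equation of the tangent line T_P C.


Tangent line at P: 29*x + 21*y + 87 = 0.

Step 1: f(-3, 0) = 0, so P lies on C.
Step 2: partial derivatives
  f_x(x, y) = 3*x**2 + 4*x*y + 2*y**2 - y + 2, f_y(x, y) = 2*x**2 + 4*x*y - x - 6*y**2.
  f_x(P) = 29, f_y(P) = 21 (gradient nonzero, so P is smooth).
Step 3: tangent line at P: 29·(x − -3) + 21·(y − 0) = 0.
Expanding: 29*x + 21*y + 87 = 0.


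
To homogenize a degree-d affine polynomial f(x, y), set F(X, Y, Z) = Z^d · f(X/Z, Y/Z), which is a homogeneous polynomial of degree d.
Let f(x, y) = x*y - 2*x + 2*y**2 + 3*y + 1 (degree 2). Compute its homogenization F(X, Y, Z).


F(X, Y, Z) = X*Y - 2*X*Z + 2*Y**2 + 3*Y*Z + Z**2

deg(f) = 2.
Substitute x = X/Z, y = Y/Z into f, then multiply by Z^2.
  monomial 1·x^1·y^1 ↦ 1·X^1·Y^1·Z^0.
  monomial -2·x^1·y^0 ↦ -2·X^1·Y^0·Z^1.
  monomial 2·x^0·y^2 ↦ 2·X^0·Y^2·Z^0.
  monomial 3·x^0·y^1 ↦ 3·X^0·Y^1·Z^1.
  monomial 1·x^0·y^0 ↦ 1·X^0·Y^0·Z^2.
Collecting: F(X, Y, Z) = X*Y - 2*X*Z + 2*Y**2 + 3*Y*Z + Z**2.


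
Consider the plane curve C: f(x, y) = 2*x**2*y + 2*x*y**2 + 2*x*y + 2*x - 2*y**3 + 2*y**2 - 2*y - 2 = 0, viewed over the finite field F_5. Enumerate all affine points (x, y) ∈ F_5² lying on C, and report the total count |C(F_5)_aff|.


Affine F_5-points: {(1, 0), (2, 2), (2, 4), (4, 4)}; count = 4.

For each of the 25 pairs (x, y) ∈ F_5², evaluate f(x, y) mod 5. Record the zeros.
  x = 0: [0↦3, 1↦1, 2↦1, 3↦1, 4↦4]  zeros at y ∈ ∅
  x = 1: [0↦0, 1↦4, 2↦4, 3↦3, 4↦4]  zeros at y ∈ {0}
  x = 2: [0↦2, 1↦1, 2↦0, 3↦2, 4↦0]  zeros at y ∈ {2, 4}
  x = 3: [0↦4, 1↦2, 2↦4, 3↦3, 4↦2]  zeros at y ∈ ∅
  x = 4: [0↦1, 1↦2, 2↦1, 3↦1, 4↦0]  zeros at y ∈ {4}
Collecting zeros: affine points = {(1, 0), (2, 2), (2, 4), (4, 4)}.
Total count |C(F_5)_aff| = 4.


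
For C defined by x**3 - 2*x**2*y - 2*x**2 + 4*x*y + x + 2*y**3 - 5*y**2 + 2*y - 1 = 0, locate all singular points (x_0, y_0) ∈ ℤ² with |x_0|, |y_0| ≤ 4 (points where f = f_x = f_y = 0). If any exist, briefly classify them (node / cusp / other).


Singular points: {(1, 1)}; classification: node.

Compute partial derivatives:
  f_x = 3*x**2 - 4*x*y - 4*x + 4*y + 1.
  f_y = -2*x**2 + 4*x + 6*y**2 - 10*y + 2.
Scan x_0 ∈ {−4, ..., 4}. For each x_0, f_y(x_0, y) is a polynomial in y; find its integer roots y ∈ {−4, ..., 4}, then test f_x and f at those candidates.
  x = -4: f_y(-4, y) = 6*y**2 - 10*y - 46; no integer root y with |y| ≤ 4.
  x = -3: f_y(-3, y) = 6*y**2 - 10*y - 28; no integer root y with |y| ≤ 4.
  x = -2: f_y(-2, y) = 6*y**2 - 10*y - 14; no integer root y with |y| ≤ 4.
  x = -1: f_y(-1, y) = 6*y**2 - 10*y - 4; vanishes at y ∈ {2}. (-1, 2): f_x = 24 ≠ 0.
  x = 0: f_y(0, y) = 6*y**2 - 10*y + 2; no integer root y with |y| ≤ 4.
  x = 1: f_y(1, y) = 6*y**2 - 10*y + 4; vanishes at y ∈ {1}. (1, 1): f_x = 0, f = 0 — SINGULAR.
  x = 2: f_y(2, y) = 6*y**2 - 10*y + 2; no integer root y with |y| ≤ 4.
  x = 3: f_y(3, y) = 6*y**2 - 10*y - 4; vanishes at y ∈ {2}. (3, 2): f_x = 0 but f = -1 ≠ 0.
  x = 4: f_y(4, y) = 6*y**2 - 10*y - 14; no integer root y with |y| ≤ 4.
Only singular point on the grid: (1, 1).
Classify: substitute x = 1 + u, y = 1 + v and expand: f = u**3 - 2*u**2*v - u**2 + 2*v**3 + v**2.
No constant or linear terms (consistent with a singular point). Quadratic part: -u**2 + v**2. Cubic part: u**3 - 2*u**2*v + 2*v**3.
The quadratic part v**2 - u**2 = (v − u)(v + u) splits into two distinct linear factors, so there are two distinct tangent lines y − 1 = ±(x − 1) — this is a node (ordinary double point).
Classification: node.


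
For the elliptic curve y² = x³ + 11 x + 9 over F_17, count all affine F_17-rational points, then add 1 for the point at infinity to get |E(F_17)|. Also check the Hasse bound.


Affine points = {(0, 3), (0, 14), (1, 2), (1, 15), (3, 1), (3, 16), (4, 7), (4, 10), (5, 6), (5, 11), (6, 6), (6, 11), (7, 2), (7, 15), (9, 2), (9, 15), (11, 4), (11, 13), (12, 4), (12, 13), (14, 0), (15, 8), (15, 9)}; affine count = 23; |E(F_17)| = 24.

Discriminant check: Δ ∝ 4a³ + 27b² = 4·11³ + 27·9² = 4·1331 + 27·81 ≡ 14 (mod 17). Nonzero ⇒ E is nonsingular.
For each x ∈ F_17, compute rhs = x³ + 11·x + 9 mod 17, then count y ∈ F_17 with y² ≡ rhs.
  x = 0: rhs = 9, matching y values: 3, 14 (2 points).
  x = 1: rhs = 4, matching y values: 2, 15 (2 points).
  x = 2: rhs = 5, matching y values: none (0 points).
  x = 3: rhs = 1, matching y values: 1, 16 (2 points).
  x = 4: rhs = 15, matching y values: 7, 10 (2 points).
  x = 5: rhs = 2, matching y values: 6, 11 (2 points).
  x = 6: rhs = 2, matching y values: 6, 11 (2 points).
  x = 7: rhs = 4, matching y values: 2, 15 (2 points).
  x = 8: rhs = 14, matching y values: none (0 points).
  x = 9: rhs = 4, matching y values: 2, 15 (2 points).
  x = 10: rhs = 14, matching y values: none (0 points).
  x = 11: rhs = 16, matching y values: 4, 13 (2 points).
  x = 12: rhs = 16, matching y values: 4, 13 (2 points).
  x = 13: rhs = 3, matching y values: none (0 points).
  x = 14: rhs = 0, matching y values: 0 (1 points).
  x = 15: rhs = 13, matching y values: 8, 9 (2 points).
  x = 16: rhs = 14, matching y values: none (0 points).
Total affine count: 23.
Full point count |E(F_17)| = 23 + 1 = 24.
Hasse bound: |24 − (17+1)| = |6| = 6 ≤ 2√17 ≈ 8.2462 ✓.


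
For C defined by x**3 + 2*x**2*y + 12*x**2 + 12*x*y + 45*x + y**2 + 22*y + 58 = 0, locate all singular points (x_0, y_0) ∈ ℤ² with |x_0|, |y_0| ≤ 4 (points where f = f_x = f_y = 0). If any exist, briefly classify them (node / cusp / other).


Singular points: {(-3, -2)}; classification: node.

Compute partial derivatives:
  f_x = 3*x**2 + 4*x*y + 24*x + 12*y + 45.
  f_y = 2*x**2 + 12*x + 2*y + 22.
Scan x_0 ∈ {−4, ..., 4}. For each x_0, f_y(x_0, y) is a polynomial in y; find its integer roots y ∈ {−4, ..., 4}, then test f_x and f at those candidates.
  x = -4: f_y(-4, y) = 2*y + 6; vanishes at y ∈ {-3}. (-4, -3): f_x = 9 ≠ 0.
  x = -3: f_y(-3, y) = 2*y + 4; vanishes at y ∈ {-2}. (-3, -2): f_x = 0, f = 0 — SINGULAR.
  x = -2: f_y(-2, y) = 2*y + 6; vanishes at y ∈ {-3}. (-2, -3): f_x = -3 ≠ 0.
  x = -1: f_y(-1, y) = 2*y + 12; no integer root y with |y| ≤ 4.
  x = 0: f_y(0, y) = 2*y + 22; no integer root y with |y| ≤ 4.
  x = 1: f_y(1, y) = 2*y + 36; no integer root y with |y| ≤ 4.
  x = 2: f_y(2, y) = 2*y + 54; no integer root y with |y| ≤ 4.
  x = 3: f_y(3, y) = 2*y + 76; no integer root y with |y| ≤ 4.
  x = 4: f_y(4, y) = 2*y + 102; no integer root y with |y| ≤ 4.
Only singular point on the grid: (-3, -2).
Classify: substitute x = -3 + u, y = -2 + v and expand: f = u**3 + 2*u**2*v - u**2 + v**2.
No constant or linear terms (consistent with a singular point). Quadratic part: -u**2 + v**2. Cubic part: u**3 + 2*u**2*v.
The quadratic part v**2 - u**2 = (v − u)(v + u) splits into two distinct linear factors, so there are two distinct tangent lines y − -2 = ±(x − -3) — this is a node (ordinary double point).
Classification: node.


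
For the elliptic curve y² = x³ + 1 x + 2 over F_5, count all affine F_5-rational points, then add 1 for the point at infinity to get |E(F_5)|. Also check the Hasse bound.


Affine points = {(1, 2), (1, 3), (4, 0)}; affine count = 3; |E(F_5)| = 4.

Discriminant check: Δ ∝ 4a³ + 27b² = 4·1³ + 27·2² = 4·1 + 27·4 ≡ 2 (mod 5). Nonzero ⇒ E is nonsingular.
For each x ∈ F_5, compute rhs = x³ + 1·x + 2 mod 5, then count y ∈ F_5 with y² ≡ rhs.
  x = 0: rhs = 2, matching y values: none (0 points).
  x = 1: rhs = 4, matching y values: 2, 3 (2 points).
  x = 2: rhs = 2, matching y values: none (0 points).
  x = 3: rhs = 2, matching y values: none (0 points).
  x = 4: rhs = 0, matching y values: 0 (1 points).
Total affine count: 3.
Full point count |E(F_5)| = 3 + 1 = 4.
Hasse bound: |4 − (5+1)| = |-2| = 2 ≤ 2√5 ≈ 4.4721 ✓.


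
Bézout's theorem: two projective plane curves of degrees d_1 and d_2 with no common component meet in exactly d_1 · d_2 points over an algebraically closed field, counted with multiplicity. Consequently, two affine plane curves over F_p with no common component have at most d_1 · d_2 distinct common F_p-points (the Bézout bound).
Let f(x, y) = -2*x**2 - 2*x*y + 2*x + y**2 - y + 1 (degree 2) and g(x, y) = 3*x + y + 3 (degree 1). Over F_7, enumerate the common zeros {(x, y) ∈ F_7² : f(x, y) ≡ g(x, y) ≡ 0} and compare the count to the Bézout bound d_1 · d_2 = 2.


Common zeros: {(3, 2), (5, 3)}; count = 2; Bézout bound = 2.

deg(f) = 2, deg(g) = 1, so Bézout bound = 2.
Scan x ∈ F_7. For each x, list the y ∈ F_7 with f(x, y) ≡ 0 and those with g(x, y) ≡ 0 (mod 7); the common zeros in that column are the intersection.
  x = 0: f ≡ 0 at y ∈ {3, 5}; g ≡ 0 at y ∈ {4}; common: ∅.
  x = 1: f ≡ 0 at y ∈ ∅; g ≡ 0 at y ∈ {1}; common: ∅.
  x = 2: f ≡ 0 at y ∈ {1, 4}; g ≡ 0 at y ∈ {5}; common: ∅.
  x = 3: f ≡ 0 at y ∈ {2, 5}; g ≡ 0 at y ∈ {2}; common: {2}.
  x = 4: f ≡ 0 at y ∈ ∅; g ≡ 0 at y ∈ {6}; common: ∅.
  x = 5: f ≡ 0 at y ∈ {1, 3}; g ≡ 0 at y ∈ {3}; common: {3}.
  x = 6: f ≡ 0 at y ∈ ∅; g ≡ 0 at y ∈ {0}; common: ∅.
Collecting: common zeros = {(3, 2), (5, 3)}, so the count is 2.
Comparison with the Bézout bound: 2 ≤ 2 = deg(f)·deg(g), as expected for curves with no common component (the bound is attained).


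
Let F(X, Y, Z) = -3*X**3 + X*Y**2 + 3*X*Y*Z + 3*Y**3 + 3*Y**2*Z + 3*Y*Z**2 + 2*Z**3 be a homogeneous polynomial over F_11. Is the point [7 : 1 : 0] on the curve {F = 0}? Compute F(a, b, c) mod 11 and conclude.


F(7,1,0) ≡ 4 (mod 11); P is NOT on the curve.

Evaluate F(7, 1, 0) term-by-term (mod 11).
  -3*X**3 ↦ -3·343·1·1 = -1029
  X*Y**2 ↦ 1·7·1·1 = 7
  3*X*Y*Z ↦ 3·7·1·0 = 0
  3*Y**3 ↦ 3·1·1·1 = 3
  3*Y**2*Z ↦ 3·1·1·0 = 0
  3*Y*Z**2 ↦ 3·1·1·0 = 0
  2*Z**3 ↦ 2·1·1·0 = 0
Sum: F(7, 1, 0) = (-1029) + (7) + (0) + (3) + (0) + (0) + (0) = -1019.
Reducing mod 11: -1019 ≡ 4 (mod 11).
Since F(a, b, c) ≡ 4 ≠ 0 (mod 11), P does NOT lie on the curve.


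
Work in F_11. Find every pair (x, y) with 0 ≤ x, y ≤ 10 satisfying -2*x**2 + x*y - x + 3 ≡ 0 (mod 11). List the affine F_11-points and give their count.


Affine F_11-points: {(1, 0), (2, 9), (3, 6), (4, 0), (5, 6), (6, 7), (7, 2), (8, 7), (9, 4), (10, 2)}; count = 10.

For each of the 121 pairs (x, y) ∈ F_11², evaluate f(x, y) mod 11. Record the zeros.
  x = 0: [0↦3, 1↦3, 2↦3, 3↦3, 4↦3, 5↦3, 6↦3, 7↦3, 8↦3, 9↦3, 10↦3]  zeros at y ∈ ∅
  x = 1: [0↦0, 1↦1, 2↦2, 3↦3, 4↦4, 5↦5, 6↦6, 7↦7, 8↦8, 9↦9, 10↦10]  zeros at y ∈ {0}
  x = 2: [0↦4, 1↦6, 2↦8, 3↦10, 4↦1, 5↦3, 6↦5, 7↦7, 8↦9, 9↦0, 10↦2]  zeros at y ∈ {9}
  x = 3: [0↦4, 1↦7, 2↦10, 3↦2, 4↦5, 5↦8, 6↦0, 7↦3, 8↦6, 9↦9, 10↦1]  zeros at y ∈ {6}
  x = 4: [0↦0, 1↦4, 2↦8, 3↦1, 4↦5, 5↦9, 6↦2, 7↦6, 8↦10, 9↦3, 10↦7]  zeros at y ∈ {0}
  x = 5: [0↦3, 1↦8, 2↦2, 3↦7, 4↦1, 5↦6, 6↦0, 7↦5, 8↦10, 9↦4, 10↦9]  zeros at y ∈ {6}
  x = 6: [0↦2, 1↦8, 2↦3, 3↦9, 4↦4, 5↦10, 6↦5, 7↦0, 8↦6, 9↦1, 10↦7]  zeros at y ∈ {7}
  x = 7: [0↦8, 1↦4, 2↦0, 3↦7, 4↦3, 5↦10, 6↦6, 7↦2, 8↦9, 9↦5, 10↦1]  zeros at y ∈ {2}
  x = 8: [0↦10, 1↦7, 2↦4, 3↦1, 4↦9, 5↦6, 6↦3, 7↦0, 8↦8, 9↦5, 10↦2]  zeros at y ∈ {7}
  x = 9: [0↦8, 1↦6, 2↦4, 3↦2, 4↦0, 5↦9, 6↦7, 7↦5, 8↦3, 9↦1, 10↦10]  zeros at y ∈ {4}
  x = 10: [0↦2, 1↦1, 2↦0, 3↦10, 4↦9, 5↦8, 6↦7, 7↦6, 8↦5, 9↦4, 10↦3]  zeros at y ∈ {2}
Collecting zeros: affine points = {(1, 0), (2, 9), (3, 6), (4, 0), (5, 6), (6, 7), (7, 2), (8, 7), (9, 4), (10, 2)}.
Total count |C(F_11)_aff| = 10.


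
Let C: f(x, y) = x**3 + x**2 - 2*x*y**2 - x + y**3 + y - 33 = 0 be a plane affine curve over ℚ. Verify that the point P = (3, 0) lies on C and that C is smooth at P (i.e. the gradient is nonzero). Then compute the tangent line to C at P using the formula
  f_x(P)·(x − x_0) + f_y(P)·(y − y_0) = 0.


Tangent line at P: 32*x + y - 96 = 0.

Step 1: f(3, 0) = 0, so P lies on C.
Step 2: partial derivatives
  f_x(x, y) = 3*x**2 + 2*x - 2*y**2 - 1, f_y(x, y) = -4*x*y + 3*y**2 + 1.
  f_x(P) = 32, f_y(P) = 1 (gradient nonzero, so P is smooth).
Step 3: tangent line at P: 32·(x − 3) + 1·(y − 0) = 0.
Expanding: 32*x + y - 96 = 0.


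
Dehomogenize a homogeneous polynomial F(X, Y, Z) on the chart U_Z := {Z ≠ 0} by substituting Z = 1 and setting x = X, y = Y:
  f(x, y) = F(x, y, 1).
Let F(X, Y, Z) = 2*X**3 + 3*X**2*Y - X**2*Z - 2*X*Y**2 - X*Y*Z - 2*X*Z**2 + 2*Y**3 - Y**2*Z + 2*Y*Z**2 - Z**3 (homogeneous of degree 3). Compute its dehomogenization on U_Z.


f(x, y) = 2*x**3 + 3*x**2*y - x**2 - 2*x*y**2 - x*y - 2*x + 2*y**3 - y**2 + 2*y - 1

On U_Z we set Z = 1. Each monomial c·X^i·Y^j·Z^k in F becomes c·x^i·y^j·1^k = c·x^i·y^j.
Substituting Z = 1: F(X, Y, 1) = 2*x**3 + 3*x**2*y - x**2 - 2*x*y**2 - x*y - 2*x + 2*y**3 - y**2 + 2*y - 1.
Note: deg(f) ≤ deg(F) = 3; strict inequality happens when F is divisible by Z (lost terms).


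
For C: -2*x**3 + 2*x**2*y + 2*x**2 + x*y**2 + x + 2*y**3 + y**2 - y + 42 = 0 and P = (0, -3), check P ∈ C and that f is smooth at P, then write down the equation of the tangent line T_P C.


Tangent line at P: 10*x + 47*y + 141 = 0.

Step 1: f(0, -3) = 0, so P lies on C.
Step 2: partial derivatives
  f_x(x, y) = -6*x**2 + 4*x*y + 4*x + y**2 + 1, f_y(x, y) = 2*x**2 + 2*x*y + 6*y**2 + 2*y - 1.
  f_x(P) = 10, f_y(P) = 47 (gradient nonzero, so P is smooth).
Step 3: tangent line at P: 10·(x − 0) + 47·(y − -3) = 0.
Expanding: 10*x + 47*y + 141 = 0.


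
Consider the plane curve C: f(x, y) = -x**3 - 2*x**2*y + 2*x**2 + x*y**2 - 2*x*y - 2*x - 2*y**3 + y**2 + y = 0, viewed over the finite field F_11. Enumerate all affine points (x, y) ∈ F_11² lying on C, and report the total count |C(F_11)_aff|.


Affine F_11-points: {(0, 0), (0, 1), (0, 5), (2, 8), (4, 8), (6, 3), (7, 9)}; count = 7.

For each of the 121 pairs (x, y) ∈ F_11², evaluate f(x, y) mod 11. Record the zeros.
  x = 0: [0↦0, 1↦0, 2↦1, 3↦2, 4↦2, 5↦0, 6↦6, 7↦8, 8↦5, 9↦7, 10↦2]  zeros at y ∈ {0, 1, 5}
  x = 1: [0↦10, 1↦7, 2↦7, 3↦9, 4↦1, 5↦4, 6↦6, 7↦6, 8↦3, 9↦7, 10↦6]  zeros at y ∈ ∅
  x = 2: [0↦7, 1↦8, 2↦3, 3↦2, 4↦4, 5↦8, 6↦2, 7↦7, 8↦0, 9↦2, 10↦1]  zeros at y ∈ {8}
  x = 3: [0↦7, 1↦8, 2↦5, 3↦8, 4↦5, 5↦6, 6↦10, 7↦5, 8↦1, 9↦8, 10↦3]  zeros at y ∈ ∅
  x = 4: [0↦4, 1↦1, 2↦7, 3↦10, 4↦9, 5↦3, 6↦2, 7↦5, 8↦0, 9↦8, 10↦6]  zeros at y ∈ {8}
  x = 5: [0↦3, 1↦3, 2↦3, 3↦2, 4↦10, 5↦4, 6↦5, 7↦1, 8↦2, 9↦7, 10↦4]  zeros at y ∈ ∅
  x = 6: [0↦9, 1↦8, 2↦9, 3↦0, 4↦2, 5↦3, 6↦2, 7↦9, 8↦1, 9↦10, 10↦2]  zeros at y ∈ {3}
  x = 7: [0↦5, 1↦10, 2↦8, 3↦9, 4↦1, 5↦5, 6↦9, 7↦1, 8↦2, 9↦0, 10↦5]  zeros at y ∈ {9}
  x = 8: [0↦7, 1↦3, 2↦5, 3↦1, 4↦1, 5↦4, 6↦9, 7↦4, 8↦10, 9↦4, 10↦7]  zeros at y ∈ ∅
  x = 9: [0↦9, 1↦3, 2↦5, 3↦3, 4↦7, 5↦5, 6↦7, 7↦1, 8↦8, 9↦5, 10↦2]  zeros at y ∈ ∅
  x = 10: [0↦5, 1↦4, 2↦2, 3↦9, 4↦2, 5↦2, 6↦8, 7↦8, 8↦1, 9↦8, 10↦6]  zeros at y ∈ ∅
Collecting zeros: affine points = {(0, 0), (0, 1), (0, 5), (2, 8), (4, 8), (6, 3), (7, 9)}.
Total count |C(F_11)_aff| = 7.
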